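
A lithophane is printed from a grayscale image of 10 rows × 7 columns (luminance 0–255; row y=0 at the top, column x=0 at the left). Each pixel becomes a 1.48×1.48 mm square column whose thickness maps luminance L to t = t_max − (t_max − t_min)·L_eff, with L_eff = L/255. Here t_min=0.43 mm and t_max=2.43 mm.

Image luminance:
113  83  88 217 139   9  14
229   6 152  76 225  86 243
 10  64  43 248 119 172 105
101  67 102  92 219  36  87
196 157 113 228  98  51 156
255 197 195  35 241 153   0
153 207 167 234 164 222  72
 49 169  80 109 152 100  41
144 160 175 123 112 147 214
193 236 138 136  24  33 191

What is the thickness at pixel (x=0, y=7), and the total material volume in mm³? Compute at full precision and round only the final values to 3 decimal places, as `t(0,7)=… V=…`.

span = t_max - t_min = 2.43 - 0.43 = 2.000
L(0,7) = 49, L_eff = 49/255 = 0.192157
t(0,7) = 2.43 - 2.000·0.192157 = 2.046
Σt over all 10·7 pixels = 16697/170 ≈ 98.2176471
V = pitch²·Σt = 1.48²·16697/170 = 215.136

t(0,7)=2.046 V=215.136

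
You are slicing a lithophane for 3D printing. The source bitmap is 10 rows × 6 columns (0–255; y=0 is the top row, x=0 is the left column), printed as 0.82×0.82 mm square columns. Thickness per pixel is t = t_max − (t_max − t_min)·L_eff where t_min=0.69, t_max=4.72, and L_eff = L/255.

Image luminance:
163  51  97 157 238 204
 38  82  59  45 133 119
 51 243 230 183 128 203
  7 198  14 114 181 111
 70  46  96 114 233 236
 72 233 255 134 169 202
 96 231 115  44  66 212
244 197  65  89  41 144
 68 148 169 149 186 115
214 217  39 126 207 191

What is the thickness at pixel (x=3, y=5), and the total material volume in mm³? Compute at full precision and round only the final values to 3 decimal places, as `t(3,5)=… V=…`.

span = t_max - t_min = 4.72 - 0.69 = 4.030
L(3,5) = 134, L_eff = 134/255 = 0.525490
t(3,5) = 4.72 - 4.030·0.525490 = 2.602
Σt over all 10·6 pixels = 1941977/12750 ≈ 152.3119216
V = pitch²·Σt = 0.82²·1941977/12750 = 102.415

t(3,5)=2.602 V=102.415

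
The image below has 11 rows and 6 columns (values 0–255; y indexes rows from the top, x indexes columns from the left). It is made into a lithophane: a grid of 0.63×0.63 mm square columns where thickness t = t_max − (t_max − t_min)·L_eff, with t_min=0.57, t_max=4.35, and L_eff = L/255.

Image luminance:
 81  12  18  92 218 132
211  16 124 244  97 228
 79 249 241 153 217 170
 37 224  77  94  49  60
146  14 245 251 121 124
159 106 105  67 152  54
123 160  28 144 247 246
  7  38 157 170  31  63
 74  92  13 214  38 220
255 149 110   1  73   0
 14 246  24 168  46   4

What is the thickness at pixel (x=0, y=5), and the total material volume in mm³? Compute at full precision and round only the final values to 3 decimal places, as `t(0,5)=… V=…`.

t(0,5)=1.993 V=67.930

span = t_max - t_min = 4.35 - 0.57 = 3.780
L(0,5) = 159, L_eff = 159/255 = 0.623529
t(0,5) = 4.35 - 3.780·0.623529 = 1.993
Σt over all 11·6 pixels = 727389/4250 ≈ 171.1503529
V = pitch²·Σt = 0.63²·727389/4250 = 67.930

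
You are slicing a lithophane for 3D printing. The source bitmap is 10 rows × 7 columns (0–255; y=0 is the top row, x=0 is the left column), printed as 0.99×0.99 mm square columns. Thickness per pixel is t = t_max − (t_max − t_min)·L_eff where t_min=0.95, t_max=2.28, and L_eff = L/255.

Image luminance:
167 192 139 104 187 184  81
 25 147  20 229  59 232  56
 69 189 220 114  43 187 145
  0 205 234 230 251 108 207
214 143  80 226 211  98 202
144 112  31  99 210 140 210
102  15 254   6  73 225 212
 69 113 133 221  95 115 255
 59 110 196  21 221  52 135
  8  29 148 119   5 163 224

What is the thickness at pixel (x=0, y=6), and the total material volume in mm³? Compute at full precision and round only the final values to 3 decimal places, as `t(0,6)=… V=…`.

t(0,6)=1.748 V=107.749

span = t_max - t_min = 2.28 - 0.95 = 1.330
L(0,6) = 102, L_eff = 102/255 = 0.400000
t(0,6) = 2.28 - 1.330·0.400000 = 1.748
Σt over all 10·7 pixels = 467229/4250 ≈ 109.9362353
V = pitch²·Σt = 0.99²·467229/4250 = 107.749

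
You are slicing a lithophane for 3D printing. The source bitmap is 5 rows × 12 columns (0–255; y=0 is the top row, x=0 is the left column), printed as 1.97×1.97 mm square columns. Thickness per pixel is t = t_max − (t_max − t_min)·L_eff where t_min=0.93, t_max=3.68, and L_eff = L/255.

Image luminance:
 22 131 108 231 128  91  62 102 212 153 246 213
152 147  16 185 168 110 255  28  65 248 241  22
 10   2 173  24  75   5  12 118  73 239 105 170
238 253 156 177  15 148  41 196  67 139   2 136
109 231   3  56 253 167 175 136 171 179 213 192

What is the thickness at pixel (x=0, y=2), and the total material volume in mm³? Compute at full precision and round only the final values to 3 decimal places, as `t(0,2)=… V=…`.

span = t_max - t_min = 3.68 - 0.93 = 2.750
L(0,2) = 10, L_eff = 10/255 = 0.039216
t(0,2) = 3.68 - 2.750·0.039216 = 3.572
Σt over all 5·12 pixels = 139471/1020 ≈ 136.7362745
V = pitch²·Σt = 1.97²·139471/1020 = 530.660

t(0,2)=3.572 V=530.660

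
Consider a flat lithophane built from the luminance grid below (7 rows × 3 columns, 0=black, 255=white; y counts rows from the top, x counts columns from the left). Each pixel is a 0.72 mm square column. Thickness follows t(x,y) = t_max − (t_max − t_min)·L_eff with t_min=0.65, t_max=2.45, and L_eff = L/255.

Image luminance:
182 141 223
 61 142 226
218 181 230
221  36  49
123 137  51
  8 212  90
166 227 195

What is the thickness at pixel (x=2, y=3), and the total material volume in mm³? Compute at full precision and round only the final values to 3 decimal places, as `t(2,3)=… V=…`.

span = t_max - t_min = 2.45 - 0.65 = 1.800
L(2,3) = 49, L_eff = 49/255 = 0.192157
t(2,3) = 2.45 - 1.800·0.192157 = 2.104
Σt over all 7·3 pixels = 50037/1700 ≈ 29.4335294
V = pitch²·Σt = 0.72²·50037/1700 = 15.258

t(2,3)=2.104 V=15.258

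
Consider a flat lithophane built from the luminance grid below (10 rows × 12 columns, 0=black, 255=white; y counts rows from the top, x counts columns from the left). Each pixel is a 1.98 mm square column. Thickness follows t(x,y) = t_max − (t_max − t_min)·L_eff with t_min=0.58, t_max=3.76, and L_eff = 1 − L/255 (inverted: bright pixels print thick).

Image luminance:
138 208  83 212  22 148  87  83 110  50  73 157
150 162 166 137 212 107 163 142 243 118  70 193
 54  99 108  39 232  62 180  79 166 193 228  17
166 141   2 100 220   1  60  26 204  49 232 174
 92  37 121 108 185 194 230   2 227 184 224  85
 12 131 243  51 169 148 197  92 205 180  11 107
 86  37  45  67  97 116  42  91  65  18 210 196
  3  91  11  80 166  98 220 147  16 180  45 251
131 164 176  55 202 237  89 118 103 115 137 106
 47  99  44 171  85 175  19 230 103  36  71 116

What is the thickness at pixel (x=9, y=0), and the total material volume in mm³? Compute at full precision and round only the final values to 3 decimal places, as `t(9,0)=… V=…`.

t(9,0)=1.204 V=982.152

span = t_max - t_min = 3.76 - 0.58 = 3.180
L(9,0) = 50, L_eff = 1 - 50/255 = 0.803922 (inverted)
t(9,0) = 3.76 - 3.180·0.803922 = 1.204
Σt over all 10·12 pixels = 532362/2125 ≈ 250.5232941
V = pitch²·Σt = 1.98²·532362/2125 = 982.152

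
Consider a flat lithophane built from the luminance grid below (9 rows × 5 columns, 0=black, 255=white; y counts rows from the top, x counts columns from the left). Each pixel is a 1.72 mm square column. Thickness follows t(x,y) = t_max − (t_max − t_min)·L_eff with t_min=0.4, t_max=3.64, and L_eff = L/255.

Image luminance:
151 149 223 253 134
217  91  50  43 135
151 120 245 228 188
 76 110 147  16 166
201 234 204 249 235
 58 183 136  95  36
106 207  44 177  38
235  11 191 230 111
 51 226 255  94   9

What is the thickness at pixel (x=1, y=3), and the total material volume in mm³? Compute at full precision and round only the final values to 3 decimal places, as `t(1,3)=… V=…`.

span = t_max - t_min = 3.64 - 0.4 = 3.240
L(1,3) = 110, L_eff = 110/255 = 0.431373
t(1,3) = 3.64 - 3.240·0.431373 = 2.242
Σt over all 9·5 pixels = 172332/2125 ≈ 81.0974118
V = pitch²·Σt = 1.72²·172332/2125 = 239.919

t(1,3)=2.242 V=239.919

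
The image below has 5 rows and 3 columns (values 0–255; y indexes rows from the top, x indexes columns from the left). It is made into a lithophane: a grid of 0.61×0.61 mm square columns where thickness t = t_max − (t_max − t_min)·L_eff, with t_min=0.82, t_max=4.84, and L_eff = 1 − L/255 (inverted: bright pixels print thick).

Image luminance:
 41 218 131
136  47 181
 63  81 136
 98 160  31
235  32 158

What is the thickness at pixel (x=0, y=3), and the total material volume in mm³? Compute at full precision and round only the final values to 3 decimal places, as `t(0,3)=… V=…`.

span = t_max - t_min = 4.84 - 0.82 = 4.020
L(0,3) = 98, L_eff = 1 - 98/255 = 0.615686 (inverted)
t(0,3) = 4.84 - 4.020·0.615686 = 2.365
Σt over all 5·3 pixels = 169391/4250 ≈ 39.8567059
V = pitch²·Σt = 0.61²·169391/4250 = 14.831

t(0,3)=2.365 V=14.831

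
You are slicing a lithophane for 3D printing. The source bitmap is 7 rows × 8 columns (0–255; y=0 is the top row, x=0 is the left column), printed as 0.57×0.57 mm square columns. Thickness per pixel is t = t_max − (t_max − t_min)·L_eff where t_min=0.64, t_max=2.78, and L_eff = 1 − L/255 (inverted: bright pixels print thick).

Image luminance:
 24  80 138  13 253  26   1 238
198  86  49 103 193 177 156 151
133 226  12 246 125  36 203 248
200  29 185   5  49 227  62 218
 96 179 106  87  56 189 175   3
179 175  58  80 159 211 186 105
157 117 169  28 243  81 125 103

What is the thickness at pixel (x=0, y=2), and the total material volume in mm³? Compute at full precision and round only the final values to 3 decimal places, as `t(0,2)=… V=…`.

t(0,2)=1.756 V=31.159

span = t_max - t_min = 2.78 - 0.64 = 2.140
L(0,2) = 133, L_eff = 1 - 133/255 = 0.478431 (inverted)
t(0,2) = 2.78 - 2.140·0.478431 = 1.756
Σt over all 7·8 pixels = 71927/750 ≈ 95.9026667
V = pitch²·Σt = 0.57²·71927/750 = 31.159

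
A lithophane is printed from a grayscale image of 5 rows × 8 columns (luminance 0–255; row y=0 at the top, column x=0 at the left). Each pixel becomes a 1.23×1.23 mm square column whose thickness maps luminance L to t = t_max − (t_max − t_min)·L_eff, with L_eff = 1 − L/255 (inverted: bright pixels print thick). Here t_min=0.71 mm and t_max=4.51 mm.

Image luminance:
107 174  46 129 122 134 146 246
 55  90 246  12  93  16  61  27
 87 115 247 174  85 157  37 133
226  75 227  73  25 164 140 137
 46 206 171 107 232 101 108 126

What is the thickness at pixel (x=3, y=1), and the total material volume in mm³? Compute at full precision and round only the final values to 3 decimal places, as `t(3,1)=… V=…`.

t(3,1)=0.889 V=153.505

span = t_max - t_min = 4.51 - 0.71 = 3.800
L(3,1) = 12, L_eff = 1 - 12/255 = 0.952941 (inverted)
t(3,1) = 4.51 - 3.800·0.952941 = 0.889
Σt over all 5·8 pixels = 129367/1275 ≈ 101.4643137
V = pitch²·Σt = 1.23²·129367/1275 = 153.505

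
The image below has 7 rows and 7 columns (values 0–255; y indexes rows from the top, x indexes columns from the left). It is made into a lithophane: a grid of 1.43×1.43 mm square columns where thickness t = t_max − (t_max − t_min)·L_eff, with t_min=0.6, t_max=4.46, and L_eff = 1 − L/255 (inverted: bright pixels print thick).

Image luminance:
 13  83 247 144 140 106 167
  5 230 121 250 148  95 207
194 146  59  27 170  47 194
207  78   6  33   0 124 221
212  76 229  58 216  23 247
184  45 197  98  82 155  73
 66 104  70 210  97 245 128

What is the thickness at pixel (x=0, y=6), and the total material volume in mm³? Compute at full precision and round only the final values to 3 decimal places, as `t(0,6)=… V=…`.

t(0,6)=1.599 V=254.419

span = t_max - t_min = 4.46 - 0.6 = 3.860
L(0,6) = 66, L_eff = 1 - 66/255 = 0.741176 (inverted)
t(0,6) = 4.46 - 3.860·0.741176 = 1.599
Σt over all 7·7 pixels = 1586311/12750 ≈ 124.4165490
V = pitch²·Σt = 1.43²·1586311/12750 = 254.419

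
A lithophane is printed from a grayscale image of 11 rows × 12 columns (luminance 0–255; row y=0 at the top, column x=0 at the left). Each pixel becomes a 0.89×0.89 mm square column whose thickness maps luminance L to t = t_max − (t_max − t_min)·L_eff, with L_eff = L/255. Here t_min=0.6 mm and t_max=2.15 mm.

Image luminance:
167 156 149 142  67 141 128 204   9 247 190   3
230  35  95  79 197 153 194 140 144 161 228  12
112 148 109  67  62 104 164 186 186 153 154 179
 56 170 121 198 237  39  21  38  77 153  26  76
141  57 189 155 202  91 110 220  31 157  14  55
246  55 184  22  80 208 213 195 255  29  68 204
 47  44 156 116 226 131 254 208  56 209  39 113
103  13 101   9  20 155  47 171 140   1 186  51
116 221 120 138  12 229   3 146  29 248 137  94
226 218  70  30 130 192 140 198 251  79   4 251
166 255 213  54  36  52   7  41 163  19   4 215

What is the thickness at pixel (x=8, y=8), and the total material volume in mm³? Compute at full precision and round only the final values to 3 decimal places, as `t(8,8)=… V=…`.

span = t_max - t_min = 2.15 - 0.6 = 1.550
L(8,8) = 29, L_eff = 29/255 = 0.113725
t(8,8) = 2.15 - 1.550·0.113725 = 1.974
Σt over all 11·12 pixels = 939259/5100 ≈ 184.1684314
V = pitch²·Σt = 0.89²·939259/5100 = 145.880

t(8,8)=1.974 V=145.880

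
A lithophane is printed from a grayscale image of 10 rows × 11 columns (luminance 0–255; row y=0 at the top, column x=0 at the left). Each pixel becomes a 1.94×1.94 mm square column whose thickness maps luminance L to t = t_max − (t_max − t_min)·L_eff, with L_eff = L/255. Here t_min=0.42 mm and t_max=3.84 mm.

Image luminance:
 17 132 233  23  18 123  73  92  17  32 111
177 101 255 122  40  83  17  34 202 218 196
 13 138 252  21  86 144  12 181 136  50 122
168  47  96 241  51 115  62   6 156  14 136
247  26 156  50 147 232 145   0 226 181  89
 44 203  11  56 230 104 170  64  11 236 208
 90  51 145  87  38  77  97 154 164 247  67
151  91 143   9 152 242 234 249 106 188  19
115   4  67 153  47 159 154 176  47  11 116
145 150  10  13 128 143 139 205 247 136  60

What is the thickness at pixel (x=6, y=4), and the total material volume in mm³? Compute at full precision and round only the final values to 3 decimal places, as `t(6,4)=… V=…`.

t(6,4)=1.895 V=952.479

span = t_max - t_min = 3.84 - 0.42 = 3.420
L(6,4) = 145, L_eff = 145/255 = 0.568627
t(6,4) = 3.84 - 3.420·0.568627 = 1.895
Σt over all 10·11 pixels = 43023/170 ≈ 253.0764706
V = pitch²·Σt = 1.94²·43023/170 = 952.479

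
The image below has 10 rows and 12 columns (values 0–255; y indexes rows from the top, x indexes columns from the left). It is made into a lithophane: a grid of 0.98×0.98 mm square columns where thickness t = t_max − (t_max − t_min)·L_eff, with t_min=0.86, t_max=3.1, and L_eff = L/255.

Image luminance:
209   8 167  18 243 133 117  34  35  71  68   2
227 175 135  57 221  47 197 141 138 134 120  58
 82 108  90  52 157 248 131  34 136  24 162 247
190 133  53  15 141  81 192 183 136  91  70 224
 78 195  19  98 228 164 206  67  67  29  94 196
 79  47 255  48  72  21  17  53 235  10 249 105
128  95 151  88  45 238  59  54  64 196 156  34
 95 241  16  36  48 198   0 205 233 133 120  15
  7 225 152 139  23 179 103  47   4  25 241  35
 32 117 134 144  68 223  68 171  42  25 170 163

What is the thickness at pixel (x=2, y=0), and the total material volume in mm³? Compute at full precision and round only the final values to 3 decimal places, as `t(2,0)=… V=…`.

t(2,0)=1.633 V=242.938

span = t_max - t_min = 3.1 - 0.86 = 2.240
L(2,0) = 167, L_eff = 167/255 = 0.654902
t(2,0) = 3.1 - 2.240·0.654902 = 1.633
Σt over all 10·12 pixels = 1612588/6375 ≈ 252.9549804
V = pitch²·Σt = 0.98²·1612588/6375 = 242.938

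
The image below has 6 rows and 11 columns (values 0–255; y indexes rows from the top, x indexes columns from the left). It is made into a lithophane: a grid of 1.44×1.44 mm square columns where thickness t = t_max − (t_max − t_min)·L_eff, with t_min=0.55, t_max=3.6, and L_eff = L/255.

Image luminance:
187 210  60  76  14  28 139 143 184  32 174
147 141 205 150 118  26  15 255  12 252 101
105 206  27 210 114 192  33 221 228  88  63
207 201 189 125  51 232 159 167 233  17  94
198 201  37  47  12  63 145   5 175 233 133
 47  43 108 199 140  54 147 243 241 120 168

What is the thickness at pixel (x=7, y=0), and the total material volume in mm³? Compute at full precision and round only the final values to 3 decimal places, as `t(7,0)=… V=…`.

t(7,0)=1.890 V=279.639

span = t_max - t_min = 3.6 - 0.55 = 3.050
L(7,0) = 143, L_eff = 143/255 = 0.560784
t(7,0) = 3.6 - 3.050·0.560784 = 1.890
Σt over all 6·11 pixels = 68777/510 ≈ 134.8568627
V = pitch²·Σt = 1.44²·68777/510 = 279.639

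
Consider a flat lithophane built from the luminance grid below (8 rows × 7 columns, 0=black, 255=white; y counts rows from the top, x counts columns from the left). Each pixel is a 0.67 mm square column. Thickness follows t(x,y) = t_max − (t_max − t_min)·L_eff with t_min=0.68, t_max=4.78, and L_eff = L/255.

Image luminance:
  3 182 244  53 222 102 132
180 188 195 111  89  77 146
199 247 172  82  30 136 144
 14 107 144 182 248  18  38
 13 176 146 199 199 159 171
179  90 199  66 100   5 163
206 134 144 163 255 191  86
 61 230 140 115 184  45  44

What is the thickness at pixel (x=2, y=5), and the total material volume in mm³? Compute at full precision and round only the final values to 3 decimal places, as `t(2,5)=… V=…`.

span = t_max - t_min = 4.78 - 0.68 = 4.100
L(2,5) = 199, L_eff = 199/255 = 0.780392
t(2,5) = 4.78 - 4.100·0.780392 = 1.580
Σt over all 8·7 pixels = 146.32
V = pitch²·Σt = 0.67²·146.32 = 65.683

t(2,5)=1.580 V=65.683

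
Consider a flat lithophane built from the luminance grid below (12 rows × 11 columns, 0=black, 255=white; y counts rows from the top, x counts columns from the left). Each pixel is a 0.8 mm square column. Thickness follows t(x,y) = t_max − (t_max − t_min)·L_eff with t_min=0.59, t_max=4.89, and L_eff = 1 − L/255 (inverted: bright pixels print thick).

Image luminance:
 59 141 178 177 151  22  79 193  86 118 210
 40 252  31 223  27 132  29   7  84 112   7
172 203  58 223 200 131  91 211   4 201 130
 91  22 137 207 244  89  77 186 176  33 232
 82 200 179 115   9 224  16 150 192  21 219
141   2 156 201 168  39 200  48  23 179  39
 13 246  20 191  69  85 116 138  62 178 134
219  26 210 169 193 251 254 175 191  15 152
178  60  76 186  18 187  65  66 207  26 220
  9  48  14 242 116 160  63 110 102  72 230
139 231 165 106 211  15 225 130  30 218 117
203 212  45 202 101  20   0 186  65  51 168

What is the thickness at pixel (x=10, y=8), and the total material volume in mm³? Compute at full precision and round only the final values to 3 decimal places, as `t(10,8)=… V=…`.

span = t_max - t_min = 4.89 - 0.59 = 4.300
L(10,8) = 220, L_eff = 1 - 220/255 = 0.137255 (inverted)
t(10,8) = 4.89 - 4.300·0.137255 = 4.300
Σt over all 12·11 pixels = 907277/2550 ≈ 355.7949020
V = pitch²·Σt = 0.8²·907277/2550 = 227.709

t(10,8)=4.300 V=227.709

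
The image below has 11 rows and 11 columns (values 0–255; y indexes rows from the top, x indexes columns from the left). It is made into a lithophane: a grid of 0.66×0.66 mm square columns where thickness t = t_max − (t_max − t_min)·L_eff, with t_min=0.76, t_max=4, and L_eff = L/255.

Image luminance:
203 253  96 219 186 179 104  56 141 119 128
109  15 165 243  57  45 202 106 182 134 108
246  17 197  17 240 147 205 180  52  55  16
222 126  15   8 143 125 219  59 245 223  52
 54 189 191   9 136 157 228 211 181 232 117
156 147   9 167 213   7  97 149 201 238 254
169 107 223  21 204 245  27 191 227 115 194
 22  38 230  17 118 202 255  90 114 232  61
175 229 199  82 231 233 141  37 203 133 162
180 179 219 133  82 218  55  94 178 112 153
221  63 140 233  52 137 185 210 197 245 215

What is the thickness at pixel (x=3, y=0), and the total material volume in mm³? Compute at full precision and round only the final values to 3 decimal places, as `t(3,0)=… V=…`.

t(3,0)=1.217 V=113.254

span = t_max - t_min = 4 - 0.76 = 3.240
L(3,0) = 219, L_eff = 219/255 = 0.858824
t(3,0) = 4 - 3.240·0.858824 = 1.217
Σt over all 11·11 pixels = 110498/425 ≈ 259.9952941
V = pitch²·Σt = 0.66²·110498/425 = 113.254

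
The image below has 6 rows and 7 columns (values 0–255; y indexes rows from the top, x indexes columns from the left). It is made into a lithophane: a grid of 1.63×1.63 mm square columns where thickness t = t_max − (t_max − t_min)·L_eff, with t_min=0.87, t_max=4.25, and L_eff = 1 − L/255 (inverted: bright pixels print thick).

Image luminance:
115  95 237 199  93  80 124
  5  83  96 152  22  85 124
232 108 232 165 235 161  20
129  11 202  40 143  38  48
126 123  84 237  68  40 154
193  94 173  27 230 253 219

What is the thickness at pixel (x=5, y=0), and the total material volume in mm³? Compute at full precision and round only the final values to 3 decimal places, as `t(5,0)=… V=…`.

t(5,0)=1.930 V=283.557

span = t_max - t_min = 4.25 - 0.87 = 3.380
L(5,0) = 80, L_eff = 1 - 80/255 = 0.686275 (inverted)
t(5,0) = 4.25 - 3.380·0.686275 = 1.930
Σt over all 6·7 pixels = 45358/425 ≈ 106.7247059
V = pitch²·Σt = 1.63²·45358/425 = 283.557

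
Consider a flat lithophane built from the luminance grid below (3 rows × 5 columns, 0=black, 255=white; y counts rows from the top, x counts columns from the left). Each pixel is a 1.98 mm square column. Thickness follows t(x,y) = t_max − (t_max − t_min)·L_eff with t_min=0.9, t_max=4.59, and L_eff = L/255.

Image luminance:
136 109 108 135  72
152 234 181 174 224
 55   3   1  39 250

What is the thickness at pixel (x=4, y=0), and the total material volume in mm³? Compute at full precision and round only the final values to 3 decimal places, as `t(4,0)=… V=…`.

t(4,0)=3.548 V=163.663

span = t_max - t_min = 4.59 - 0.9 = 3.690
L(4,0) = 72, L_eff = 72/255 = 0.282353
t(4,0) = 4.59 - 3.690·0.282353 = 3.548
Σt over all 3·5 pixels = 177423/4250 ≈ 41.7465882
V = pitch²·Σt = 1.98²·177423/4250 = 163.663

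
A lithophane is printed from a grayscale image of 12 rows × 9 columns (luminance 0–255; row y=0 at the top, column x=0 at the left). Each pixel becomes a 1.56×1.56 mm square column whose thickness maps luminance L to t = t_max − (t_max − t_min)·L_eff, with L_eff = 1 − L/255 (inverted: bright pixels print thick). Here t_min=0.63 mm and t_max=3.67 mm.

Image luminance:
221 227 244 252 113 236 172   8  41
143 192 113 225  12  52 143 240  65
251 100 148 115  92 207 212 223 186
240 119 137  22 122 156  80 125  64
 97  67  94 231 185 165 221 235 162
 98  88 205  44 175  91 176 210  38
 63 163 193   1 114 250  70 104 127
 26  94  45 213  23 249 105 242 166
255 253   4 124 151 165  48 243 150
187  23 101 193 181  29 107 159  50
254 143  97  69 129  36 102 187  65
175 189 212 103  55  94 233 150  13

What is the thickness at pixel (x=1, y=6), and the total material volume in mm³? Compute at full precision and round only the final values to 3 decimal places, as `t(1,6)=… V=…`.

t(1,6)=2.573 V=596.618

span = t_max - t_min = 3.67 - 0.63 = 3.040
L(1,6) = 163, L_eff = 1 - 163/255 = 0.360784 (inverted)
t(1,6) = 3.67 - 3.040·0.360784 = 2.573
Σt over all 12·9 pixels = 1562887/6375 ≈ 245.1587451
V = pitch²·Σt = 1.56²·1562887/6375 = 596.618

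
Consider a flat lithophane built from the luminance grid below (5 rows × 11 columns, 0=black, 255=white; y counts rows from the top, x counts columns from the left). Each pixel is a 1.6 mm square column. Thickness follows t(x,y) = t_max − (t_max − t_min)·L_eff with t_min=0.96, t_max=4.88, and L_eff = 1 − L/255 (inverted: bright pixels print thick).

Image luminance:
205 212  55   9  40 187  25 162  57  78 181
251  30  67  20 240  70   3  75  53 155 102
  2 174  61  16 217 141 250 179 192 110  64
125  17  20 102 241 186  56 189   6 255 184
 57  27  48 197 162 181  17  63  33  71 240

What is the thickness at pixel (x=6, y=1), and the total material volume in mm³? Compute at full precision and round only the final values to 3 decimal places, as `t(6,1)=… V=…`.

t(6,1)=1.006 V=377.587

span = t_max - t_min = 4.88 - 0.96 = 3.920
L(6,1) = 3, L_eff = 1 - 3/255 = 0.988235 (inverted)
t(6,1) = 4.88 - 3.920·0.988235 = 1.006
Σt over all 5·11 pixels = 188056/1275 ≈ 147.4949020
V = pitch²·Σt = 1.6²·188056/1275 = 377.587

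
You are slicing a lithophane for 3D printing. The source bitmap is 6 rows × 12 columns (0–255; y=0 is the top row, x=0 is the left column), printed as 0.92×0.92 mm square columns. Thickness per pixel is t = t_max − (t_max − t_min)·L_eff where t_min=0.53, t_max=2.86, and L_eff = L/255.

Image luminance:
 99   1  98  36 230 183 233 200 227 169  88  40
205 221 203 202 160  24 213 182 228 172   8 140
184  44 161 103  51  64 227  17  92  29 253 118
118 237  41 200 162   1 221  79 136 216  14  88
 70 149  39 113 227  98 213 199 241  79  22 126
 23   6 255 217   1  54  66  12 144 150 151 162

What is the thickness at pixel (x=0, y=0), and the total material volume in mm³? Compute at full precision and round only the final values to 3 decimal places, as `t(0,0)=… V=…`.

t(0,0)=1.955 V=102.869

span = t_max - t_min = 2.86 - 0.53 = 2.330
L(0,0) = 99, L_eff = 99/255 = 0.388235
t(0,0) = 2.86 - 2.330·0.388235 = 1.955
Σt over all 6·12 pixels = 619841/5100 ≈ 121.5374510
V = pitch²·Σt = 0.92²·619841/5100 = 102.869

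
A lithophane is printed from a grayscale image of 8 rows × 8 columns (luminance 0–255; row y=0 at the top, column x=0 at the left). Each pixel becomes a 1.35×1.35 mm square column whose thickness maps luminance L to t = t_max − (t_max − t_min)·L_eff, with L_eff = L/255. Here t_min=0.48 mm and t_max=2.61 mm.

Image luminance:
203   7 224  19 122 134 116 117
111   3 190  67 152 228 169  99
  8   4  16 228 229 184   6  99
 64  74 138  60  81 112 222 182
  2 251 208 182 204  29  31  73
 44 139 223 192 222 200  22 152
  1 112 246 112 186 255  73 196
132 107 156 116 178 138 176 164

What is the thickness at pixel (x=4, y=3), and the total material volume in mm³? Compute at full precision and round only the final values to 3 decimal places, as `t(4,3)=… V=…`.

t(4,3)=1.933 V=179.752

span = t_max - t_min = 2.61 - 0.48 = 2.130
L(4,3) = 81, L_eff = 81/255 = 0.317647
t(4,3) = 2.61 - 2.130·0.317647 = 1.933
Σt over all 8·8 pixels = 16767/170 ≈ 98.6294118
V = pitch²·Σt = 1.35²·16767/170 = 179.752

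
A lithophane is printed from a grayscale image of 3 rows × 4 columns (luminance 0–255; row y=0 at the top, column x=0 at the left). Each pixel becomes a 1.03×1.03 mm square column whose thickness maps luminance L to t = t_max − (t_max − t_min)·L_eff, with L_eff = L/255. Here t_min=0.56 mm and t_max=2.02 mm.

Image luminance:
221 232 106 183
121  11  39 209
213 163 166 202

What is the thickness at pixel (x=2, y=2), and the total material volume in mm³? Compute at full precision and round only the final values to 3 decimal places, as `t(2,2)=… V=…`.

t(2,2)=1.070 V=14.382

span = t_max - t_min = 2.02 - 0.56 = 1.460
L(2,2) = 166, L_eff = 166/255 = 0.650980
t(2,2) = 2.02 - 1.460·0.650980 = 1.070
Σt over all 3·4 pixels = 28807/2125 ≈ 13.5562353
V = pitch²·Σt = 1.03²·28807/2125 = 14.382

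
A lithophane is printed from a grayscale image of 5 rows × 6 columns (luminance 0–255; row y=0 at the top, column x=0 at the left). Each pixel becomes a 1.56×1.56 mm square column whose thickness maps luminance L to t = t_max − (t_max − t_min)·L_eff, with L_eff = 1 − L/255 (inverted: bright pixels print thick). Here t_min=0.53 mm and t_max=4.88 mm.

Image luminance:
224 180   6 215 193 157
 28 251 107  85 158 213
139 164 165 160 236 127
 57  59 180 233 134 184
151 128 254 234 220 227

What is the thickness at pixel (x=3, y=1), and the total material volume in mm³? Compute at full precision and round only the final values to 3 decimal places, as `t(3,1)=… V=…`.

t(3,1)=1.980 V=240.828

span = t_max - t_min = 4.88 - 0.53 = 4.350
L(3,1) = 85, L_eff = 1 - 85/255 = 0.666667 (inverted)
t(3,1) = 4.88 - 4.350·0.666667 = 1.980
Σt over all 5·6 pixels = 168231/1700 ≈ 98.9594118
V = pitch²·Σt = 1.56²·168231/1700 = 240.828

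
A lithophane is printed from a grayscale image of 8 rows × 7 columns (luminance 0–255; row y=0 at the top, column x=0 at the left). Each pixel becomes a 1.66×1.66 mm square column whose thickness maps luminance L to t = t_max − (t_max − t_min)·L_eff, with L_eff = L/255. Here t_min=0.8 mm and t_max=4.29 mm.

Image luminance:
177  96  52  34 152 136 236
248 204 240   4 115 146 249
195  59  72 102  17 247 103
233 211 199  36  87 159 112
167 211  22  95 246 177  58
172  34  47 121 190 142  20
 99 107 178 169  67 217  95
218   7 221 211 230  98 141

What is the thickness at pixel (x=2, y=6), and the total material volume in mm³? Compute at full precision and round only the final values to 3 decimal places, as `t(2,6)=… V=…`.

span = t_max - t_min = 4.29 - 0.8 = 3.490
L(2,6) = 178, L_eff = 178/255 = 0.698039
t(2,6) = 4.29 - 3.490·0.698039 = 1.854
Σt over all 8·7 pixels = 3445451/25500 ≈ 135.1157255
V = pitch²·Σt = 1.66²·3445451/25500 = 372.325

t(2,6)=1.854 V=372.325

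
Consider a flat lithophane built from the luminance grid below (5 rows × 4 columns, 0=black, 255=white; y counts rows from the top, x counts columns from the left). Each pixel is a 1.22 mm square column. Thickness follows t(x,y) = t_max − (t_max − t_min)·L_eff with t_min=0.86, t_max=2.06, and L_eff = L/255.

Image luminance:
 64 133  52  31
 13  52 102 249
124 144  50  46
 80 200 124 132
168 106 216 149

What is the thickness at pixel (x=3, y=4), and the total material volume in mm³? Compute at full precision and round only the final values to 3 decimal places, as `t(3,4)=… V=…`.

t(3,4)=1.359 V=45.668

span = t_max - t_min = 2.06 - 0.86 = 1.200
L(3,4) = 149, L_eff = 149/255 = 0.584314
t(3,4) = 2.06 - 1.200·0.584314 = 1.359
Σt over all 5·4 pixels = 2608/85 ≈ 30.6823529
V = pitch²·Σt = 1.22²·2608/85 = 45.668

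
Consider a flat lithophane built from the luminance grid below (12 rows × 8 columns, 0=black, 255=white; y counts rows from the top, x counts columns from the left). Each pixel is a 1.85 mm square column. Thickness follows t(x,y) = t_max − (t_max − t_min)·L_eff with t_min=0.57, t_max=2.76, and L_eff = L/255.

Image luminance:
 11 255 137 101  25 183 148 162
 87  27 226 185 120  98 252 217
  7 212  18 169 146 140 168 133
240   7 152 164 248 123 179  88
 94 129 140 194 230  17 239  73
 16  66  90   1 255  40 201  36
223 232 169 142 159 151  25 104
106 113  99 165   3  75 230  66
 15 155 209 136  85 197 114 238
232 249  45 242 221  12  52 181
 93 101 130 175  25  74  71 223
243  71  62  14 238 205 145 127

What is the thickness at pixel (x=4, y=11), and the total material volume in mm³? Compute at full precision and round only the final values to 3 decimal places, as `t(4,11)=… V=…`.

span = t_max - t_min = 2.76 - 0.57 = 2.190
L(4,11) = 238, L_eff = 238/255 = 0.933333
t(4,11) = 2.76 - 2.190·0.933333 = 0.716
Σt over all 12·8 pixels = 1325717/8500 ≈ 155.9667059
V = pitch²·Σt = 1.85²·1325717/8500 = 533.796

t(4,11)=0.716 V=533.796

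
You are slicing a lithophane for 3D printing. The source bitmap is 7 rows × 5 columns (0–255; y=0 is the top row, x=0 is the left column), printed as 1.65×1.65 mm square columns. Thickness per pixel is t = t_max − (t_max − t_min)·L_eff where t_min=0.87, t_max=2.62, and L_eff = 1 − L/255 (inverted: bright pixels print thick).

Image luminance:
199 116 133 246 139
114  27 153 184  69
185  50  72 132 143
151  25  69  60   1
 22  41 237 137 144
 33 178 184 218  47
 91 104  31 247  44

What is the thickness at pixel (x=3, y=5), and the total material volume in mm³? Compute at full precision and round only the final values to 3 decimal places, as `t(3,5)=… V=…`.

span = t_max - t_min = 2.62 - 0.87 = 1.750
L(3,5) = 218, L_eff = 1 - 218/255 = 0.145098 (inverted)
t(3,5) = 2.62 - 1.750·0.145098 = 2.366
Σt over all 7·5 pixels = 19747/340 ≈ 58.0794118
V = pitch²·Σt = 1.65²·19747/340 = 158.121

t(3,5)=2.366 V=158.121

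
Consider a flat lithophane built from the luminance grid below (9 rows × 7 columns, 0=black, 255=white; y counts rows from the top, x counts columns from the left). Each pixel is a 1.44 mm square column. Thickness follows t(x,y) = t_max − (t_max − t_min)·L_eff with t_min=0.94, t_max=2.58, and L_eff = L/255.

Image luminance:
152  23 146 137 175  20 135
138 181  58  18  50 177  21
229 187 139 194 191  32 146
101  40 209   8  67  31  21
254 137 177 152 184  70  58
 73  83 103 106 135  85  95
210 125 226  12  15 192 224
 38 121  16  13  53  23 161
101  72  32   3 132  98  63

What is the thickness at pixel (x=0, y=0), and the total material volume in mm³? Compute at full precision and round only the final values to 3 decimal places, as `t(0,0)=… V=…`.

t(0,0)=1.602 V=248.118

span = t_max - t_min = 2.58 - 0.94 = 1.640
L(0,0) = 152, L_eff = 152/255 = 0.596078
t(0,0) = 2.58 - 1.640·0.596078 = 1.602
Σt over all 9·7 pixels = 1525609/12750 ≈ 119.6556078
V = pitch²·Σt = 1.44²·1525609/12750 = 248.118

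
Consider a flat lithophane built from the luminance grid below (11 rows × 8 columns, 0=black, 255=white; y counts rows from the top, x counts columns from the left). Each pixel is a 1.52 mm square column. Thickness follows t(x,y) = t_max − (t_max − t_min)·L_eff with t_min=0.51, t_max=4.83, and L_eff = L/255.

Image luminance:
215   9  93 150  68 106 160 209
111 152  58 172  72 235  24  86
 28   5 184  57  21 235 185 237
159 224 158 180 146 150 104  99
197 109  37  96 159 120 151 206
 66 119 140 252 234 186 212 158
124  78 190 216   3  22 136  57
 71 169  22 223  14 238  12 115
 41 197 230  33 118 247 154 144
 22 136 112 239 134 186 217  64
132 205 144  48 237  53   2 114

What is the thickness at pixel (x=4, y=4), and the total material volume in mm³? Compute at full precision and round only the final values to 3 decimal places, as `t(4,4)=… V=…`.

span = t_max - t_min = 4.83 - 0.51 = 4.320
L(4,4) = 159, L_eff = 159/255 = 0.623529
t(4,4) = 4.83 - 4.320·0.623529 = 2.136
Σt over all 11·8 pixels = 491622/2125 ≈ 231.3515294
V = pitch²·Σt = 1.52²·491622/2125 = 534.515

t(4,4)=2.136 V=534.515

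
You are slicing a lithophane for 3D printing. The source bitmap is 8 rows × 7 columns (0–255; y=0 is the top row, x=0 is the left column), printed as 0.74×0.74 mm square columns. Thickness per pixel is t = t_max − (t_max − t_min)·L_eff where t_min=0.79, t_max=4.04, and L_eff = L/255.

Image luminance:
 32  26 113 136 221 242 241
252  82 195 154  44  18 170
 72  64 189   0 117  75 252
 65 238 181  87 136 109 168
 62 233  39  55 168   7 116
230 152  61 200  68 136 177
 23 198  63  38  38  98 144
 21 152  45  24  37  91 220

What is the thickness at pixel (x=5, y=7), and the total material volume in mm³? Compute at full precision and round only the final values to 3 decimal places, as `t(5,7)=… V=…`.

span = t_max - t_min = 4.04 - 0.79 = 3.250
L(5,7) = 91, L_eff = 91/255 = 0.356863
t(5,7) = 4.04 - 3.250·0.356863 = 2.880
Σt over all 8·7 pixels = 726449/5100 ≈ 142.4409804
V = pitch²·Σt = 0.74²·726449/5100 = 78.001

t(5,7)=2.880 V=78.001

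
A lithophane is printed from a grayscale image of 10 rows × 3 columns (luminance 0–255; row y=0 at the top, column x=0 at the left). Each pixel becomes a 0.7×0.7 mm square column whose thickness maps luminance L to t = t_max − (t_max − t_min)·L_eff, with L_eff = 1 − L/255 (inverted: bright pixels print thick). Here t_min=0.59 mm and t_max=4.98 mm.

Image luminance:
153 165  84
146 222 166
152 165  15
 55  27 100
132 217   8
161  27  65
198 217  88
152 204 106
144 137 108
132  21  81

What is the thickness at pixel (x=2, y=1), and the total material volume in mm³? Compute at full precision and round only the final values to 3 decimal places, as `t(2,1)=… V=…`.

span = t_max - t_min = 4.98 - 0.59 = 4.390
L(2,1) = 166, L_eff = 1 - 166/255 = 0.349020 (inverted)
t(2,1) = 4.98 - 4.390·0.349020 = 3.448
Σt over all 10·3 pixels = 342137/4250 ≈ 80.5028235
V = pitch²·Σt = 0.7²·342137/4250 = 39.446

t(2,1)=3.448 V=39.446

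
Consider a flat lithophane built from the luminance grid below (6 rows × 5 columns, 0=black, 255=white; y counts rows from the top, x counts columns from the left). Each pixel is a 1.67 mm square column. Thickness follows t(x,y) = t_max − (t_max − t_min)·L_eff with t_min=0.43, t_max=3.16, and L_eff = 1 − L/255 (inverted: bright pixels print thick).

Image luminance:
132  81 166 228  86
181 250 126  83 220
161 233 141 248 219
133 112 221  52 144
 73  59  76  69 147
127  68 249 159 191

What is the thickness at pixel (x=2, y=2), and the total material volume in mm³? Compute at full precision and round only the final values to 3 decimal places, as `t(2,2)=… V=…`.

t(2,2)=1.940 V=168.395

span = t_max - t_min = 3.16 - 0.43 = 2.730
L(2,2) = 141, L_eff = 1 - 141/255 = 0.447059 (inverted)
t(2,2) = 3.16 - 2.730·0.447059 = 1.940
Σt over all 6·5 pixels = 102647/1700 ≈ 60.3805882
V = pitch²·Σt = 1.67²·102647/1700 = 168.395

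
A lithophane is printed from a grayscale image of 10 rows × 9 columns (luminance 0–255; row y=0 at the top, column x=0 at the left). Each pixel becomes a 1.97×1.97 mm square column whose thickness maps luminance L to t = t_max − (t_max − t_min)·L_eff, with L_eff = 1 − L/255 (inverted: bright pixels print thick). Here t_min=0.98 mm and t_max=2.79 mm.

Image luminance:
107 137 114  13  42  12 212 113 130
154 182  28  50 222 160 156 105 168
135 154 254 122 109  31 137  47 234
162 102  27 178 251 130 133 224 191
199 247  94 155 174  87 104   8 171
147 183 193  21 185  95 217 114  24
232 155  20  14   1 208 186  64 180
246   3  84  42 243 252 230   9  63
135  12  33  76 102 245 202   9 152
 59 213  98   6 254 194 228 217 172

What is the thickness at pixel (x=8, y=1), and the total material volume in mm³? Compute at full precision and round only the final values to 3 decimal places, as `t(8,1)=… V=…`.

t(8,1)=2.172 V=666.879

span = t_max - t_min = 2.79 - 0.98 = 1.810
L(8,1) = 168, L_eff = 1 - 168/255 = 0.341176 (inverted)
t(8,1) = 2.79 - 1.810·0.341176 = 2.172
Σt over all 10·9 pixels = 4381823/25500 ≈ 171.8361961
V = pitch²·Σt = 1.97²·4381823/25500 = 666.879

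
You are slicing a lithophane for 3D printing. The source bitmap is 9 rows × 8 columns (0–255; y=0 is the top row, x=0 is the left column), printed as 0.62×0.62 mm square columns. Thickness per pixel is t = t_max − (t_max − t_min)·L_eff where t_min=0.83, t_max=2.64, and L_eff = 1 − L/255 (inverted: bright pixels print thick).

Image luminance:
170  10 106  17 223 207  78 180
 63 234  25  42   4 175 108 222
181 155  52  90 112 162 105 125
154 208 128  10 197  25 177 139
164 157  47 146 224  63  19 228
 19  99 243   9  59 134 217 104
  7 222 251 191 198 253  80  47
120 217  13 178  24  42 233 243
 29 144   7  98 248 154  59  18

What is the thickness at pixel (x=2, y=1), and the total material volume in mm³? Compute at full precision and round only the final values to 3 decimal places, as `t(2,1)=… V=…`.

t(2,1)=1.007 V=47.233

span = t_max - t_min = 2.64 - 0.83 = 1.810
L(2,1) = 25, L_eff = 1 - 25/255 = 0.901961 (inverted)
t(2,1) = 2.64 - 1.810·0.901961 = 1.007
Σt over all 9·8 pixels = 261111/2125 ≈ 122.8757647
V = pitch²·Σt = 0.62²·261111/2125 = 47.233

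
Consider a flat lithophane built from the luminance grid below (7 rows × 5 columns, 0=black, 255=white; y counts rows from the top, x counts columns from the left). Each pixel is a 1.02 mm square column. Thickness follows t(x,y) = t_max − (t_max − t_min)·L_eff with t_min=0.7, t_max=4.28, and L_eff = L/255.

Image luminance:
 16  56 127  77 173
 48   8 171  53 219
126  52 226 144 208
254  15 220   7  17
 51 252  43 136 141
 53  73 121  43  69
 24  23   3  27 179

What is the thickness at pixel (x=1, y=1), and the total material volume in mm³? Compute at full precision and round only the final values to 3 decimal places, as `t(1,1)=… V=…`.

span = t_max - t_min = 4.28 - 0.7 = 3.580
L(1,1) = 8, L_eff = 8/255 = 0.031373
t(1,1) = 4.28 - 3.580·0.031373 = 4.168
Σt over all 7·5 pixels = 258301/2550 ≈ 101.2945098
V = pitch²·Σt = 1.02²·258301/2550 = 105.387

t(1,1)=4.168 V=105.387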